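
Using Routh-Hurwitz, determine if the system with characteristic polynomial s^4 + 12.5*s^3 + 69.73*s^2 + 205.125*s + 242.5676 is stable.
Routh array:
s^4: [1, 69.73, 242.5676]; s^3: [12.5, 205.125]; s^2: [53.32, 242.5676]; s^1: [148.259]; s^0: [242.5676]
First column: [1, 12.5, 53.32, 148.259, 242.5676]. Sign changes = 0.
Yes, stable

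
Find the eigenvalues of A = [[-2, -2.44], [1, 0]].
Eigenvalues solve det(λI - A) = 0.
Characteristic polynomial: λ^2 + 2*λ + 2.44 = 0.
Roots: -1 + 1.2j, -1 - 1.2j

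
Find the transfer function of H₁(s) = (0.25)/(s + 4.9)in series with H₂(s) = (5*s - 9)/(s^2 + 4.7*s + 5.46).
Series: H = H₁ · H₂ = (n₁·n₂)/(d₁·d₂).
Num: n₁·n₂ = 1.25*s - 2.25. Den: d₁·d₂ = s^3 + 9.6*s^2 + 28.49*s + 26.754.
H(s) = (1.25*s - 2.25)/(s^3 + 9.6*s^2 + 28.49*s + 26.754)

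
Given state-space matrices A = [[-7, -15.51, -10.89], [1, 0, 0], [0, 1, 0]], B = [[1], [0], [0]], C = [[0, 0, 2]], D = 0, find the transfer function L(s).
L(s) = C(sI - A)⁻¹B + D.
Characteristic polynomial det(sI - A) = s^3 + 7*s^2 + 15.51*s + 10.89.
Numerator from C·adj(sI-A)·B + D·det(sI-A) = 2.
L(s) = (2)/(s^3 + 7*s^2 + 15.51*s + 10.89)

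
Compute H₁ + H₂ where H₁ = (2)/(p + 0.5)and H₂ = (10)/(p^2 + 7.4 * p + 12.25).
Parallel: H = H₁ + H₂ = (n₁·d₂ + n₂·d₁)/(d₁·d₂).
n₁·d₂ = 2*p^2 + 14.8*p + 24.5. n₂·d₁ = 10*p + 5. Sum = 2*p^2 + 24.8*p + 29.5. d₁·d₂ = p^3 + 7.9*p^2 + 15.95*p + 6.125.
H(p) = (2*p^2 + 24.8*p + 29.5)/(p^3 + 7.9*p^2 + 15.95*p + 6.125)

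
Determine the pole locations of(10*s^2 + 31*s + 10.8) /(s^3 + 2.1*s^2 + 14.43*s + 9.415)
Set denominator = 0: s^3 + 2.1*s^2 + 14.43*s + 9.415 = (s + 0.7)(s^2 + 1.4*s + 13.45) = 0 → Poles: -0.7, -0.7 + 3.6j, -0.7 - 3.6j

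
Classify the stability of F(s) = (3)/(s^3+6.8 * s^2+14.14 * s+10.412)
Denominator: s^3 + 6.8*s^2 + 14.14*s + 10.412 = (s + 3.8)(s^2 + 3*s + 2.74). Poles: -1.5 + 0.7j, -1.5 - 0.7j, -3.8. Stable (all poles in LHP)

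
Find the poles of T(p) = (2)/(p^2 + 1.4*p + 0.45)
Set denominator = 0: p^2 + 1.4*p + 0.45 = (p + 0.5)(p + 0.9) = 0 → Poles: -0.5, -0.9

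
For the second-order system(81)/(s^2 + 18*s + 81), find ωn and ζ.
Standard form: ωn²/(s²+2ζωn·s+ωn²).
const=81=ωn² → ωn=9, s coeff=18=2ζωn → ζ=1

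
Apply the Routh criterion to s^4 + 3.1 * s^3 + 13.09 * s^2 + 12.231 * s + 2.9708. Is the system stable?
Routh array:
s^4: [1, 13.09, 2.9708]; s^3: [3.1, 12.231]; s^2: [9.14452, 2.9708]; s^1: [11.2239]; s^0: [2.9708]
First column: [1, 3.1, 9.14452, 11.2239, 2.9708]. Sign changes = 0.
Yes, stable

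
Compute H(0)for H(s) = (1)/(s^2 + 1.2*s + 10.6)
DC gain = H(0) = num(0)/den(0) = 1/10.6 = 0.09434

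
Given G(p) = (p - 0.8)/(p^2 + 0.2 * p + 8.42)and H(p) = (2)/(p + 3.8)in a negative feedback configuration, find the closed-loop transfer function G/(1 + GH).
Closed-loop T = G/(1+GH).
Numerator: G_num * H_den = p^2 + 3*p - 3.04.
Denominator: G_den * H_den + G_num * H_num = (p^3 + 4*p^2 + 9.18*p + 31.996) + (2*p - 1.6) = p^3 + 4*p^2 + 11.18*p + 30.396.
T(p) = (p^2 + 3*p - 3.04)/(p^3 + 4*p^2 + 11.18*p + 30.396)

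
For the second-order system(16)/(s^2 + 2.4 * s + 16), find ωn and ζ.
Standard form: ωn²/(s²+2ζωn·s+ωn²).
const=16=ωn² → ωn=4, s coeff=2.4=2ζωn → ζ=0.3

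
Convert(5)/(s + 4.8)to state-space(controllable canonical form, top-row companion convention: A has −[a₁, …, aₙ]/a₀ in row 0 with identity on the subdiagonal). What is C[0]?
Reachable canonical form: C = numerator coefficients (right-aligned, zero-padded to length n).
num = 5, C = [[5]].
C[0] = 5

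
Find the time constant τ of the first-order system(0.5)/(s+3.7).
First-order system: τ = -1/pole. Pole = -3.7. τ = -1/(-3.7) = 0.2703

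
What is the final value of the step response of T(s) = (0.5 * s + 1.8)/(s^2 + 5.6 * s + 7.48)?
FVT: lim_{t→∞} y(t) = lim_{s→0} s*Y(s) where Y(s) = T(s)/s.
= lim_{s→0} T(s) = T(0) = num(0)/den(0) = 1.8/7.48 = 0.2406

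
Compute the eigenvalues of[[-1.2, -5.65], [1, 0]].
Eigenvalues solve det(λI - A) = 0.
Characteristic polynomial: λ^2 + 1.2*λ + 5.65 = 0.
Roots: -0.6 + 2.3j, -0.6 - 2.3j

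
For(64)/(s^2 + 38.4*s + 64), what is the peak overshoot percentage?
Standard form: ωn²/(s²+2ζωn·s+ωn²) → ωn = 8, ζ = 2.4.
ζ ≥ 1, so the response is non-oscillatory: peak overshoot = 0%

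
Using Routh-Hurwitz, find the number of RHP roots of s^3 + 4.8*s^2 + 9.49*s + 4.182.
Routh array:
s^3: [1, 9.49]; s^2: [4.8, 4.182]; s^1: [8.61875]; s^0: [4.182]
First column: [1, 4.8, 8.61875, 4.182]. Sign changes = RHP roots = 0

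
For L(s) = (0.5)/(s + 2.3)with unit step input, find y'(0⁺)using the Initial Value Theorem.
IVT: y'(0⁺) = lim_{s→∞} s²·Y(s) = lim_{s→∞} s·L(s).
deg(num) = 0, deg(den) = 1, relative degree = 1, so s·L(s) → (leading num)/(leading den) = 0.5/1 = 0.5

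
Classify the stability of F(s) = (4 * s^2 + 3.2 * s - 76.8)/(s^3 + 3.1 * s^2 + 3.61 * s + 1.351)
Denominator: s^3 + 3.1*s^2 + 3.61*s + 1.351 = (s + 0.7)(s^2 + 2.4*s + 1.93). Poles: -0.7, -1.2 + 0.7j, -1.2 - 0.7j. Stable (all poles in LHP)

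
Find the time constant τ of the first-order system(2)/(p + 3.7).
First-order system: τ = -1/pole. Pole = -3.7. τ = -1/(-3.7) = 0.2703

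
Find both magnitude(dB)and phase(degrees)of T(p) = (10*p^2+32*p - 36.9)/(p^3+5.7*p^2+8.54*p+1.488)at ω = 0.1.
Substitute p = j*0.1: T(j0.1) = -18.0939 + 13.0218j.
|T| = 20*log₁₀(sqrt(Re²+Im²)) = 26.96 dB.
∠T = atan2(Im, Re) = 144.26°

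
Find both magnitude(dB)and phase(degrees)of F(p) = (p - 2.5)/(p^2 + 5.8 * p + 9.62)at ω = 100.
Substitute p = j*100: F(j100) = 0.000828566 - 0.00996153j.
|F| = 20*log₁₀(sqrt(Re²+Im²)) = -40.00 dB.
∠F = atan2(Im, Re) = -85.25°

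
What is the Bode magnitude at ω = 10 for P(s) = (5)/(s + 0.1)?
Substitute s = j*10: P(j10) = 0.0049995 - 0.49995j.
|P(j10)| = sqrt(Re² + Im²) = 0.5.
20*log₁₀(0.5) = -6.02 dB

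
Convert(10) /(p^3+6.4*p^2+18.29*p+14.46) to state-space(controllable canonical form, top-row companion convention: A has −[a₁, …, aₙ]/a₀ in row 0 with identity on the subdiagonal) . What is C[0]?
Reachable canonical form: C = numerator coefficients (right-aligned, zero-padded to length n).
num = 10, C = [[0, 0, 10]].
C[0] = 0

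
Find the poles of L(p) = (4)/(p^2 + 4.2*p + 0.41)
Set denominator = 0: p^2 + 4.2*p + 0.41 = (p + 4.1)(p + 0.1) = 0 → Poles: -0.1, -4.1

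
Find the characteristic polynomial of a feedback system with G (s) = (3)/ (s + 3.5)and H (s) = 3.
Characteristic poly = G_den * H_den + G_num * H_num = (s + 3.5) + (9) = s + 12.5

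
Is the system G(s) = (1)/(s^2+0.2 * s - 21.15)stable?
Denominator: s^2 + 0.2*s - 21.15 = (s - 4.5)(s + 4.7). Poles: -4.7, 4.5. All Re(p)<0: No (unstable)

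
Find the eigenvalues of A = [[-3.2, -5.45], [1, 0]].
Eigenvalues solve det(λI - A) = 0.
Characteristic polynomial: λ^2 + 3.2*λ + 5.45 = 0.
Roots: -1.6 + 1.7j, -1.6 - 1.7j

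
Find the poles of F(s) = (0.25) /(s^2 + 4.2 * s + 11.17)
Set denominator = 0: s^2 + 4.2*s + 11.17 = 0 → Poles: -2.1 + 2.6j, -2.1 - 2.6j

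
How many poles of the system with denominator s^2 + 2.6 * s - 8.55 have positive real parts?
s^2 + 2.6*s - 8.55 = (s - 1.9)(s + 4.5). Poles: -4.5, 1.9. RHP poles (Re>0): 1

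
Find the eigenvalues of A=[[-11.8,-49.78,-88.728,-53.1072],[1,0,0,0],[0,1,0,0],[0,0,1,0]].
Eigenvalues solve det(λI - A) = 0.
Characteristic polynomial: λ^4 + 11.8*λ^3 + 49.78*λ^2 + 88.728*λ + 53.1072 = 0.
Factor: (λ + 1.2)(λ + 4.8)(λ^2 + 5.8*λ + 9.22) = 0.
Roots: -1.2, -2.9 + 0.9j, -2.9 - 0.9j, -4.8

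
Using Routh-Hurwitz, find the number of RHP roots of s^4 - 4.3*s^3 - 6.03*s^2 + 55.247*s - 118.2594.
Routh array:
s^4: [1, -6.03, -118.2594]; s^3: [-4.3, 55.247]; s^2: [6.81814, -118.2594]; s^1: [-19.3357]; s^0: [-118.2594]
First column: [1, -4.3, 6.81814, -19.3357, -118.2594]. Sign changes = RHP roots = 3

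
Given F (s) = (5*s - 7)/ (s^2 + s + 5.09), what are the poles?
Set denominator = 0: s^2 + s + 5.09 = 0 → Poles: -0.5 + 2.2j, -0.5 - 2.2j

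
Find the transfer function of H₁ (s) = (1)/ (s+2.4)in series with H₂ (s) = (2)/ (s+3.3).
Series: H = H₁ · H₂ = (n₁·n₂)/(d₁·d₂).
Num: n₁·n₂ = 2. Den: d₁·d₂ = s^2 + 5.7*s + 7.92.
H(s) = (2)/(s^2 + 5.7*s + 7.92)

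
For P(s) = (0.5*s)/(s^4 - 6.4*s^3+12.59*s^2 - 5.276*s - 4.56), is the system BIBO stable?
Denominator: s^4 - 6.4*s^3 + 12.59*s^2 - 5.276*s - 4.56 = (s - 2.4)(s - 2.5)(s + 0.4)(s - 1.9). Poles: -0.4, 1.9, 2.4, 2.5. All Re(p)<0: No (unstable)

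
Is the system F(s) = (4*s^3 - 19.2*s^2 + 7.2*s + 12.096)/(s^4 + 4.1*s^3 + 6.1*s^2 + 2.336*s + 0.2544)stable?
Denominator: s^4 + 4.1*s^3 + 6.1*s^2 + 2.336*s + 0.2544 = (s + 0.2)(s + 0.3)(s^2 + 3.6*s + 4.24). Poles: -0.2, -0.3, -1.8 + 1j, -1.8 - 1j. All Re(p)<0: Yes (stable)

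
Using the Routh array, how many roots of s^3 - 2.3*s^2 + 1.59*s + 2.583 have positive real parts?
Routh array:
s^3: [1, 1.59]; s^2: [-2.3, 2.583]; s^1: [2.71304]; s^0: [2.583]
First column: [1, -2.3, 2.71304, 2.583]. Sign changes = RHP roots = 2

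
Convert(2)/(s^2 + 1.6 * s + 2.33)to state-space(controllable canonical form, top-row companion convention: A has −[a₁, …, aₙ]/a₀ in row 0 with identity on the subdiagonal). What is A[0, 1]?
Reachable canonical form for den = s^2 + 1.6*s + 2.33: top row of A = -[a₁,a₂,...,aₙ]/a₀, ones on the subdiagonal, zeros elsewhere.
A = [[-1.6, -2.33], [1, 0]].
A[0,1] = -2.33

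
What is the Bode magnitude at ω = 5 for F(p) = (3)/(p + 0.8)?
Substitute p = j*5: F(j5) = 0.0936037 - 0.585023j.
|F(j5)| = sqrt(Re² + Im²) = 0.5925.
20*log₁₀(0.5925) = -4.55 dB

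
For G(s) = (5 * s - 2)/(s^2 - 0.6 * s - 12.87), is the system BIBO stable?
Denominator: s^2 - 0.6*s - 12.87 = (s - 3.9)(s + 3.3). Poles: -3.3, 3.9. All Re(p)<0: No (unstable)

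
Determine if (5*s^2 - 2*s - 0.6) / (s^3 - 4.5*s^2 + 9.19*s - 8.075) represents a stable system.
Denominator: s^3 - 4.5*s^2 + 9.19*s - 8.075 = (s - 1.9)(s^2 - 2.6*s + 4.25). Poles: 1.3 + 1.6j, 1.3 - 1.6j, 1.9. All Re(p)<0: No (unstable)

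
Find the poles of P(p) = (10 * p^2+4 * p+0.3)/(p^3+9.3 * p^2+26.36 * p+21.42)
Set denominator = 0: p^3 + 9.3*p^2 + 26.36*p + 21.42 = (p + 3.4)(p + 1.4)(p + 4.5) = 0 → Poles: -1.4, -3.4, -4.5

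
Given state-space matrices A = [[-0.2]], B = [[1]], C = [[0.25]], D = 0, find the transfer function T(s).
T(s) = C(sI - A)⁻¹B + D.
Characteristic polynomial det(sI - A) = s + 0.2.
Numerator from C·adj(sI-A)·B + D·det(sI-A) = 0.25.
T(s) = (0.25)/(s + 0.2)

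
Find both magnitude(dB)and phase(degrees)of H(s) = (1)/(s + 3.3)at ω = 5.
Substitute s = j*5: H(j5) = 0.0919476 - 0.139315j.
|H| = 20*log₁₀(sqrt(Re²+Im²)) = -15.55 dB.
∠H = atan2(Im, Re) = -56.58°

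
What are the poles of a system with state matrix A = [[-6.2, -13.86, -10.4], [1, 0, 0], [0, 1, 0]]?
Eigenvalues solve det(λI - A) = 0.
Characteristic polynomial: λ^3 + 6.2*λ^2 + 13.86*λ + 10.4 = 0.
Factor: (λ + 1.6)(λ^2 + 4.6*λ + 6.5) = 0.
Roots: -1.6, -2.3 + 1.1j, -2.3 - 1.1j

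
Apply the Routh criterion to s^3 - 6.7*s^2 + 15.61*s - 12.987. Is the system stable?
Routh array:
s^3: [1, 15.61]; s^2: [-6.7, -12.987]; s^1: [13.6716]; s^0: [-12.987]
First column: [1, -6.7, 13.6716, -12.987]. Sign changes = 3.
No, unstable (3 RHP root(s))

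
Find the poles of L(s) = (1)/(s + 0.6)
Set denominator = 0: s + 0.6 = 0 → Poles: -0.6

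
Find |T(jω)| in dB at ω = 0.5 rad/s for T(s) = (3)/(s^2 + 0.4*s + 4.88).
Substitute s = j*0.5: T(j0.5) = 0.646741 - 0.027937j.
|T(j0.5)| = sqrt(Re² + Im²) = 0.6473.
20*log₁₀(0.6473) = -3.78 dB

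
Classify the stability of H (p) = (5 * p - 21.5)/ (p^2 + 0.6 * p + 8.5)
Denominator: p^2 + 0.6*p + 8.5. Poles: -0.3 + 2.9j, -0.3 - 2.9j. Stable (all poles in LHP)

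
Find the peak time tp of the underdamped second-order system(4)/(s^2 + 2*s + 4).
Standard form: ωn²/(s²+2ζωn·s+ωn²) → ωn = 2, ζ = 0.5.
ωd = ωn·√(1-ζ²) = 2·√(1-0.5²) = 1.732.
tp = π/ωd = π/1.732 = 1.814 s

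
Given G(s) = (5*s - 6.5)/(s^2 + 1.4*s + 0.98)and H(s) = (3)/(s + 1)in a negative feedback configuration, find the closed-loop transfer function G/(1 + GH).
Closed-loop T = G/(1+GH).
Numerator: G_num * H_den = 5*s^2 - 1.5*s - 6.5.
Denominator: G_den * H_den + G_num * H_num = (s^3 + 2.4*s^2 + 2.38*s + 0.98) + (15*s - 19.5) = s^3 + 2.4*s^2 + 17.38*s - 18.52.
T(s) = (5*s^2 - 1.5*s - 6.5)/(s^3 + 2.4*s^2 + 17.38*s - 18.52)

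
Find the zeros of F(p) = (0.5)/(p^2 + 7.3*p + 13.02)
Numerator is a nonzero constant (0.5) → Zeros: none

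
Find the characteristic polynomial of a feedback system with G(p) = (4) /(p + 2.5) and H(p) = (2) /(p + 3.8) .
Characteristic poly = G_den * H_den + G_num * H_num = (p^2 + 6.3*p + 9.5) + (8) = p^2 + 6.3*p + 17.5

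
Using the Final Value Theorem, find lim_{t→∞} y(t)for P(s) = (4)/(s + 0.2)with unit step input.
FVT: lim_{t→∞} y(t) = lim_{s→0} s*Y(s) where Y(s) = P(s)/s.
= lim_{s→0} P(s) = P(0) = num(0)/den(0) = 4/0.2 = 20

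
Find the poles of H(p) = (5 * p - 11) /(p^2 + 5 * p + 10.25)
Set denominator = 0: p^2 + 5*p + 10.25 = 0 → Poles: -2.5 + 2j, -2.5 - 2j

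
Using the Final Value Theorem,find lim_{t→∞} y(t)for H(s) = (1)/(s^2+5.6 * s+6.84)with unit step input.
FVT: lim_{t→∞} y(t) = lim_{s→0} s*Y(s) where Y(s) = H(s)/s.
= lim_{s→0} H(s) = H(0) = num(0)/den(0) = 1/6.84 = 0.1462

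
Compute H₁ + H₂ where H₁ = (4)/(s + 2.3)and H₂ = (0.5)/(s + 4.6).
Parallel: H = H₁ + H₂ = (n₁·d₂ + n₂·d₁)/(d₁·d₂).
n₁·d₂ = 4*s + 18.4. n₂·d₁ = 0.5*s + 1.15. Sum = 4.5*s + 19.55. d₁·d₂ = s^2 + 6.9*s + 10.58.
H(s) = (4.5*s + 19.55)/(s^2 + 6.9*s + 10.58)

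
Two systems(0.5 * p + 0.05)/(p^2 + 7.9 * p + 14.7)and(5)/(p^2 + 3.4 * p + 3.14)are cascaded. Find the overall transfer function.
Series: H = H₁ · H₂ = (n₁·n₂)/(d₁·d₂).
Num: n₁·n₂ = 2.5*p + 0.25. Den: d₁·d₂ = p^4 + 11.3*p^3 + 44.7*p^2 + 74.786*p + 46.158.
H(p) = (2.5*p + 0.25)/(p^4 + 11.3*p^3 + 44.7*p^2 + 74.786*p + 46.158)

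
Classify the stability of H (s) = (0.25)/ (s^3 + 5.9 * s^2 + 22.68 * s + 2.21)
Denominator: s^3 + 5.9*s^2 + 22.68*s + 2.21 = (s + 0.1)(s^2 + 5.8*s + 22.1). Poles: -0.1, -2.9 + 3.7j, -2.9 - 3.7j. Stable (all poles in LHP)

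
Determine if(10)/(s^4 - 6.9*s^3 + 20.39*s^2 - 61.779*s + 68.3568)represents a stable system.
Denominator: s^4 - 6.9*s^3 + 20.39*s^2 - 61.779*s + 68.3568 = (s - 1.6)(s - 4.7)(s^2 - 0.6*s + 9.09). Poles: 0.3 + 3j, 0.3 - 3j, 1.6, 4.7. All Re(p)<0: No (unstable)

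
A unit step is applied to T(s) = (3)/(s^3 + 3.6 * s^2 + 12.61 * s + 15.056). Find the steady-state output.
FVT: lim_{t→∞} y(t) = lim_{s→0} s*Y(s) where Y(s) = T(s)/s.
= lim_{s→0} T(s) = T(0) = num(0)/den(0) = 3/15.056 = 0.1993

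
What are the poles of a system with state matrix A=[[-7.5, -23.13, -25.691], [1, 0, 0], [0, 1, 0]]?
Eigenvalues solve det(λI - A) = 0.
Characteristic polynomial: λ^3 + 7.5*λ^2 + 23.13*λ + 25.691 = 0.
Factor: (λ + 2.3)(λ^2 + 5.2*λ + 11.17) = 0.
Roots: -2.3, -2.6 + 2.1j, -2.6 - 2.1j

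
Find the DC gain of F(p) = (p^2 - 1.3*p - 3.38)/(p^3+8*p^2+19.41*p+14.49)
DC gain = F(0) = num(0)/den(0) = -3.38/14.49 = -0.2333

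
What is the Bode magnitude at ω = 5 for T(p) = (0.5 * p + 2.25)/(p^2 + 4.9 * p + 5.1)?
Substitute p = j*5: T(j5) = 0.0165368 - 0.105269j.
|T(j5)| = sqrt(Re² + Im²) = 0.1066.
20*log₁₀(0.1066) = -19.45 dB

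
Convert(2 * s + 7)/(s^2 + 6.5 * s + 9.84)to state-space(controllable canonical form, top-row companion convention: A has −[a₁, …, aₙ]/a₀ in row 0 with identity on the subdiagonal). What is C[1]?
Reachable canonical form: C = numerator coefficients (right-aligned, zero-padded to length n).
num = 2*s + 7, C = [[2, 7]].
C[1] = 7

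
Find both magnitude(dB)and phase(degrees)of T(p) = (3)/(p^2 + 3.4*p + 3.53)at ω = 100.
Substitute p = j*100: T(j100) = -0.000299759 - 1.01954e-05j.
|T| = 20*log₁₀(sqrt(Re²+Im²)) = -70.46 dB.
∠T = atan2(Im, Re) = -178.05°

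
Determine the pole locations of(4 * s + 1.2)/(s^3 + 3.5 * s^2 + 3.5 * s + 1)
Set denominator = 0: s^3 + 3.5*s^2 + 3.5*s + 1 = (s + 0.5)(s + 1)(s + 2) = 0 → Poles: -0.5, -1, -2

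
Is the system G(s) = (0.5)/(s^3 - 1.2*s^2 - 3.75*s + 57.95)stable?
Denominator: s^3 - 1.2*s^2 - 3.75*s + 57.95 = (s + 3.8)(s^2 - 5*s + 15.25). Poles: -3.8, 2.5 + 3j, 2.5 - 3j. All Re(p)<0: No (unstable)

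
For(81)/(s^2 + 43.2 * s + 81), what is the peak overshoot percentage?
Standard form: ωn²/(s²+2ζωn·s+ωn²) → ωn = 9, ζ = 2.4.
ζ ≥ 1, so the response is non-oscillatory: peak overshoot = 0%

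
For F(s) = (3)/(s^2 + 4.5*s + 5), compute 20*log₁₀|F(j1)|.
Substitute s = j*1: F(j1) = 0.331034 - 0.372414j.
|F(j1)| = sqrt(Re² + Im²) = 0.4983.
20*log₁₀(0.4983) = -6.05 dB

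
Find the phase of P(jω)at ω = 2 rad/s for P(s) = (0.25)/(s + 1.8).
Substitute s = j*2: P(j2) = 0.0621547 - 0.0690608j.
∠P(j2) = atan2(Im, Re) = atan2(-0.0690608, 0.0621547) = -48.01°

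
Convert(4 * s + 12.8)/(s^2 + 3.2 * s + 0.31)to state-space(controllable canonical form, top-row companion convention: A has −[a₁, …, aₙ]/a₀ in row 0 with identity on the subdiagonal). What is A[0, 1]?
Reachable canonical form for den = s^2 + 3.2*s + 0.31: top row of A = -[a₁,a₂,...,aₙ]/a₀, ones on the subdiagonal, zeros elsewhere.
A = [[-3.2, -0.31], [1, 0]].
A[0,1] = -0.31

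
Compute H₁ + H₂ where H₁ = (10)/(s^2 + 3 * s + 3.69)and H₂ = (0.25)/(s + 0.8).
Parallel: H = H₁ + H₂ = (n₁·d₂ + n₂·d₁)/(d₁·d₂).
n₁·d₂ = 10*s + 8. n₂·d₁ = 0.25*s^2 + 0.75*s + 0.9225. Sum = 0.25*s^2 + 10.75*s + 8.9225. d₁·d₂ = s^3 + 3.8*s^2 + 6.09*s + 2.952.
H(s) = (0.25*s^2 + 10.75*s + 8.9225)/(s^3 + 3.8*s^2 + 6.09*s + 2.952)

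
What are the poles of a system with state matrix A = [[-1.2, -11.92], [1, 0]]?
Eigenvalues solve det(λI - A) = 0.
Characteristic polynomial: λ^2 + 1.2*λ + 11.92 = 0.
Roots: -0.6 + 3.4j, -0.6 - 3.4j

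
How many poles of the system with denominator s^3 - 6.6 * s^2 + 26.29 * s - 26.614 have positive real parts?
s^3 - 6.6*s^2 + 26.29*s - 26.614 = (s - 1.4)(s^2 - 5.2*s + 19.01). Poles: 1.4, 2.6 + 3.5j, 2.6 - 3.5j. RHP poles (Re>0): 3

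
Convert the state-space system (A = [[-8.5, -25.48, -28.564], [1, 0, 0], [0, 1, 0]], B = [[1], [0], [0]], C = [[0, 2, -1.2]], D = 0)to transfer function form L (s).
L(s) = C(sI - A)⁻¹B + D.
Characteristic polynomial det(sI - A) = s^3 + 8.5*s^2 + 25.48*s + 28.564.
Numerator from C·adj(sI-A)·B + D·det(sI-A) = 2*s - 1.2.
L(s) = (2*s - 1.2)/(s^3 + 8.5*s^2 + 25.48*s + 28.564)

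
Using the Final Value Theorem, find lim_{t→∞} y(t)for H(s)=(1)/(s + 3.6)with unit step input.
FVT: lim_{t→∞} y(t) = lim_{s→0} s*Y(s) where Y(s) = H(s)/s.
= lim_{s→0} H(s) = H(0) = num(0)/den(0) = 1/3.6 = 0.2778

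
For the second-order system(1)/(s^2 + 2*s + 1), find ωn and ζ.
Standard form: ωn²/(s²+2ζωn·s+ωn²).
const=1=ωn² → ωn=1, s coeff=2=2ζωn → ζ=1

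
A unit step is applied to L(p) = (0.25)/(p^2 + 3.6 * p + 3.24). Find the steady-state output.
FVT: lim_{t→∞} y(t) = lim_{p→0} p*Y(p) where Y(p) = L(p)/p.
= lim_{p→0} L(p) = L(0) = num(0)/den(0) = 0.25/3.24 = 0.07716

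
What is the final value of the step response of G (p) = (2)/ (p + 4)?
FVT: lim_{t→∞} y(t) = lim_{p→0} p*Y(p) where Y(p) = G(p)/p.
= lim_{p→0} G(p) = G(0) = num(0)/den(0) = 2/4 = 0.5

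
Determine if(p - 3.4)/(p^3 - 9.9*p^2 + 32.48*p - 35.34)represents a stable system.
Denominator: p^3 - 9.9*p^2 + 32.48*p - 35.34 = (p - 3.1)(p - 3.8)(p - 3). Poles: 3, 3.1, 3.8. All Re(p)<0: No (unstable)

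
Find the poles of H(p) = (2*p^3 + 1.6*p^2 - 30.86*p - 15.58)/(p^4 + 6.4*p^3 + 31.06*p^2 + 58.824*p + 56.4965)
Set denominator = 0: p^4 + 6.4*p^3 + 31.06*p^2 + 58.824*p + 56.4965 = (p^2 + 2.6*p + 3.13)(p^2 + 3.8*p + 18.05) = 0 → Poles: -1.3 + 1.2j, -1.3 - 1.2j, -1.9 + 3.8j, -1.9 - 3.8j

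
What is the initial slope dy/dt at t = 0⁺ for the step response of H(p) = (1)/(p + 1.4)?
IVT: y'(0⁺) = lim_{p→∞} p²·Y(p) = lim_{p→∞} p·H(p).
deg(num) = 0, deg(den) = 1, relative degree = 1, so p·H(p) → (leading num)/(leading den) = 1/1 = 1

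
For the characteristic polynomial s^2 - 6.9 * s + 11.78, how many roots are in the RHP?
s^2 - 6.9*s + 11.78 = (s - 3.1)(s - 3.8). Poles: 3.1, 3.8. RHP poles (Re>0): 2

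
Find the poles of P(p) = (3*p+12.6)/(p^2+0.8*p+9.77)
Set denominator = 0: p^2 + 0.8*p + 9.77 = 0 → Poles: -0.4 + 3.1j, -0.4 - 3.1j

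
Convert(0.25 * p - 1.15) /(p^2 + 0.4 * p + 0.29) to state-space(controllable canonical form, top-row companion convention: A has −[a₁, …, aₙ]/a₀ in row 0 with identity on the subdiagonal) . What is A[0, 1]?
Reachable canonical form for den = p^2 + 0.4*p + 0.29: top row of A = -[a₁,a₂,...,aₙ]/a₀, ones on the subdiagonal, zeros elsewhere.
A = [[-0.4, -0.29], [1, 0]].
A[0,1] = -0.29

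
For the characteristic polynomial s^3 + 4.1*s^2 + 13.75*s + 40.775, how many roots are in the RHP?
s^3 + 4.1*s^2 + 13.75*s + 40.775 = (s + 3.5)(s^2 + 0.6*s + 11.65). Poles: -0.3 + 3.4j, -0.3 - 3.4j, -3.5. RHP poles (Re>0): 0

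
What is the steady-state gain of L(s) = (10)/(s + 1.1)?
DC gain = L(0) = num(0)/den(0) = 10/1.1 = 9.091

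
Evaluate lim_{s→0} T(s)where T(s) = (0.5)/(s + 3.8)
DC gain = T(0) = num(0)/den(0) = 0.5/3.8 = 0.1316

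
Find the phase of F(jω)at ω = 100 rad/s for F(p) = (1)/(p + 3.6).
Substitute p = j*100: F(j100) = 0.000359534 - 0.00998706j.
∠F(j100) = atan2(Im, Re) = atan2(-0.00998706, 0.000359534) = -87.94°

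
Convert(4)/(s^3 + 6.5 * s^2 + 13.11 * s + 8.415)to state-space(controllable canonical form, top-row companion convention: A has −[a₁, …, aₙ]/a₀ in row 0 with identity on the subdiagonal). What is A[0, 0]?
Reachable canonical form for den = s^3 + 6.5*s^2 + 13.11*s + 8.415: top row of A = -[a₁,a₂,...,aₙ]/a₀, ones on the subdiagonal, zeros elsewhere.
A = [[-6.5, -13.11, -8.415], [1, 0, 0], [0, 1, 0]].
A[0,0] = -6.5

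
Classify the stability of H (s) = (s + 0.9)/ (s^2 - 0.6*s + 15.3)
Denominator: s^2 - 0.6*s + 15.3. Poles: 0.3 + 3.9j, 0.3 - 3.9j. Unstable (2 pole(s) in RHP)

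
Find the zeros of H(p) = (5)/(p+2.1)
Numerator is a nonzero constant (5) → Zeros: none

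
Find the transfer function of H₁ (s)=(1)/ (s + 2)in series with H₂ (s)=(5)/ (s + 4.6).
Series: H = H₁ · H₂ = (n₁·n₂)/(d₁·d₂).
Num: n₁·n₂ = 5. Den: d₁·d₂ = s^2 + 6.6*s + 9.2.
H(s) = (5)/(s^2 + 6.6*s + 9.2)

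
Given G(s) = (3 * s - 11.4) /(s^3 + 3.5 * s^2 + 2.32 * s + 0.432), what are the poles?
Set denominator = 0: s^3 + 3.5*s^2 + 2.32*s + 0.432 = (s + 0.4)(s + 2.7)(s + 0.4) = 0 → Poles: -0.4, -0.4, -2.7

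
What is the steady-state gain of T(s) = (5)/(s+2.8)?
DC gain = T(0) = num(0)/den(0) = 5/2.8 = 1.786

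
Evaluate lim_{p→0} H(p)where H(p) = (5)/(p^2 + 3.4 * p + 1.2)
DC gain = H(0) = num(0)/den(0) = 5/1.2 = 4.167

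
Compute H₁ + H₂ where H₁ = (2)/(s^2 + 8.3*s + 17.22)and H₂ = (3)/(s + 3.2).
Parallel: H = H₁ + H₂ = (n₁·d₂ + n₂·d₁)/(d₁·d₂).
n₁·d₂ = 2*s + 6.4. n₂·d₁ = 3*s^2 + 24.9*s + 51.66. Sum = 3*s^2 + 26.9*s + 58.06. d₁·d₂ = s^3 + 11.5*s^2 + 43.78*s + 55.104.
H(s) = (3*s^2 + 26.9*s + 58.06)/(s^3 + 11.5*s^2 + 43.78*s + 55.104)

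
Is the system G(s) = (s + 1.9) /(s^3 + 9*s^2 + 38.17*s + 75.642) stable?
Denominator: s^3 + 9*s^2 + 38.17*s + 75.642 = (s + 4.2)(s^2 + 4.8*s + 18.01). Poles: -2.4 + 3.5j, -2.4 - 3.5j, -4.2. All Re(p)<0: Yes (stable)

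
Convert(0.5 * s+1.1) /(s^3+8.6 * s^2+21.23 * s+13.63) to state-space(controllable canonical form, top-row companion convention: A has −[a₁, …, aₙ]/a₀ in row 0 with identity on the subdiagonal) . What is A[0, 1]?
Reachable canonical form for den = s^3 + 8.6*s^2 + 21.23*s + 13.63: top row of A = -[a₁,a₂,...,aₙ]/a₀, ones on the subdiagonal, zeros elsewhere.
A = [[-8.6, -21.23, -13.63], [1, 0, 0], [0, 1, 0]].
A[0,1] = -21.23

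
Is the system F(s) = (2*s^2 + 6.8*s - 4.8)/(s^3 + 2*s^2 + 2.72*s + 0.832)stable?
Denominator: s^3 + 2*s^2 + 2.72*s + 0.832 = (s + 0.4)(s^2 + 1.6*s + 2.08). Poles: -0.4, -0.8 + 1.2j, -0.8 - 1.2j. All Re(p)<0: Yes (stable)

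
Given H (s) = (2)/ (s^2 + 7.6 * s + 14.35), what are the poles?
Set denominator = 0: s^2 + 7.6*s + 14.35 = (s + 3.5)(s + 4.1) = 0 → Poles: -3.5, -4.1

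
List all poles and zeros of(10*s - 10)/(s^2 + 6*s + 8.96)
Set denominator = 0: s^2 + 6*s + 8.96 = (s + 2.8)(s + 3.2) = 0 → Poles: -2.8, -3.2
Set numerator = 0: 10*s - 10 = 0 → Zeros: 1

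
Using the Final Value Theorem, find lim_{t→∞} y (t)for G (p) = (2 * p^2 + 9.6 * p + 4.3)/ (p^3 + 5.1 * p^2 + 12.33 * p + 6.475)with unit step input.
FVT: lim_{t→∞} y(t) = lim_{p→0} p*Y(p) where Y(p) = G(p)/p.
= lim_{p→0} G(p) = G(0) = num(0)/den(0) = 4.3/6.475 = 0.6641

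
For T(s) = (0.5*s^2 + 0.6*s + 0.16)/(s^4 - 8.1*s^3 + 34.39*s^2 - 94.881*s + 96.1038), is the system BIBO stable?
Denominator: s^4 - 8.1*s^3 + 34.39*s^2 - 94.881*s + 96.1038 = (s - 1.8)(s - 3.9)(s^2 - 2.4*s + 13.69). Poles: 1.2 + 3.5j, 1.2 - 3.5j, 1.8, 3.9. All Re(p)<0: No (unstable)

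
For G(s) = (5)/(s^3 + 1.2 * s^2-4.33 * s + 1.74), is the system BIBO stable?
Denominator: s^3 + 1.2*s^2 - 4.33*s + 1.74 = (s - 1.2)(s - 0.5)(s + 2.9). Poles: -2.9, 0.5, 1.2. All Re(p)<0: No (unstable)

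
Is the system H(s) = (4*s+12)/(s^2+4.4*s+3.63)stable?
Denominator: s^2 + 4.4*s + 3.63 = (s + 3.3)(s + 1.1). Poles: -1.1, -3.3. All Re(p)<0: Yes (stable)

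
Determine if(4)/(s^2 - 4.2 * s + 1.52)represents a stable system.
Denominator: s^2 - 4.2*s + 1.52 = (s - 3.8)(s - 0.4). Poles: 0.4, 3.8. All Re(p)<0: No (unstable)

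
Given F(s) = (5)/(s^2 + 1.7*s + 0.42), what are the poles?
Set denominator = 0: s^2 + 1.7*s + 0.42 = (s + 0.3)(s + 1.4) = 0 → Poles: -0.3, -1.4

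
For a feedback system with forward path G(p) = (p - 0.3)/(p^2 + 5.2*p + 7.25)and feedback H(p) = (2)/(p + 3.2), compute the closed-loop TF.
Closed-loop T = G/(1+GH).
Numerator: G_num * H_den = p^2 + 2.9*p - 0.96.
Denominator: G_den * H_den + G_num * H_num = (p^3 + 8.4*p^2 + 23.89*p + 23.2) + (2*p - 0.6) = p^3 + 8.4*p^2 + 25.89*p + 22.6.
T(p) = (p^2 + 2.9*p - 0.96)/(p^3 + 8.4*p^2 + 25.89*p + 22.6)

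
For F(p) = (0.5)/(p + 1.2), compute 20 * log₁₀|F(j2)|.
Substitute p = j*2: F(j2) = 0.110294 - 0.183824j.
|F(j2)| = sqrt(Re² + Im²) = 0.2144.
20*log₁₀(0.2144) = -13.38 dB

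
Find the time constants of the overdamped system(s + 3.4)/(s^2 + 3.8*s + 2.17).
Overdamped: real poles at -0.7, -3.1. τ = -1/pole → τ₁ = 1.429, τ₂ = 0.3226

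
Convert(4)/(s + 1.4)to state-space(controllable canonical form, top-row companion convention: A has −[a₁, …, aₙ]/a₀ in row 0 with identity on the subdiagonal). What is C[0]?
Reachable canonical form: C = numerator coefficients (right-aligned, zero-padded to length n).
num = 4, C = [[4]].
C[0] = 4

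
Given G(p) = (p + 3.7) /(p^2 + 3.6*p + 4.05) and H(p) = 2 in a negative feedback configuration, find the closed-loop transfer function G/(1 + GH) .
Closed-loop T = G/(1+GH).
Numerator: G_num * H_den = p + 3.7.
Denominator: G_den * H_den + G_num * H_num = (p^2 + 3.6*p + 4.05) + (2*p + 7.4) = p^2 + 5.6*p + 11.45.
T(p) = (p + 3.7)/(p^2 + 5.6*p + 11.45)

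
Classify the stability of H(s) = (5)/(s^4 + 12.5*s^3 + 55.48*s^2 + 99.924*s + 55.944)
Denominator: s^4 + 12.5*s^3 + 55.48*s^2 + 99.924*s + 55.944 = (s + 4.2)(s + 1)(s + 3.7)(s + 3.6). Poles: -1, -3.6, -3.7, -4.2. Stable (all poles in LHP)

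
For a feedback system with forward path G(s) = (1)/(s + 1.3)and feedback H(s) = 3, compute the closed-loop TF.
Closed-loop T = G/(1+GH).
Numerator: G_num * H_den = 1.
Denominator: G_den * H_den + G_num * H_num = (s + 1.3) + (3) = s + 4.3.
T(s) = (1)/(s + 4.3)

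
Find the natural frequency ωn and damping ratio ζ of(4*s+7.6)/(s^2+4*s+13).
Underdamped: complex pole -2 + 3j. ωn = |pole| = 3.606, ζ = -Re(pole)/ωn = 0.5547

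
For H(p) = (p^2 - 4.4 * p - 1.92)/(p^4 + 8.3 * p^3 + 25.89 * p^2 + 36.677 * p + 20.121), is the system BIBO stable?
Denominator: p^4 + 8.3*p^3 + 25.89*p^2 + 36.677*p + 20.121 = (p + 1.9)(p + 3)(p^2 + 3.4*p + 3.53). Poles: -1.7 + 0.8j, -1.7 - 0.8j, -1.9, -3. All Re(p)<0: Yes (stable)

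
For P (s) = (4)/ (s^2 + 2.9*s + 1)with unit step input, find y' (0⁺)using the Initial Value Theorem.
IVT: y'(0⁺) = lim_{s→∞} s²·Y(s) = lim_{s→∞} s·P(s).
deg(num) = 0, deg(den) = 2, relative degree = 2 ≥ 2, so s·P(s) → 0. Initial slope = 0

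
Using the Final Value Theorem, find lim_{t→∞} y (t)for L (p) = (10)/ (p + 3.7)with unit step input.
FVT: lim_{t→∞} y(t) = lim_{p→0} p*Y(p) where Y(p) = L(p)/p.
= lim_{p→0} L(p) = L(0) = num(0)/den(0) = 10/3.7 = 2.703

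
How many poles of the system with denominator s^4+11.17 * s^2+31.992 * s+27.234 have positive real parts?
s^4 + 11.17*s^2 + 31.992*s + 27.234 = (s^2 - 2.4*s + 15.13)(s^2 + 2.4*s + 1.8). Poles: -1.2 + 0.6j, -1.2 - 0.6j, 1.2 + 3.7j, 1.2 - 3.7j. RHP poles (Re>0): 2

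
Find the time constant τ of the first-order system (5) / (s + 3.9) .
First-order system: τ = -1/pole. Pole = -3.9. τ = -1/(-3.9) = 0.2564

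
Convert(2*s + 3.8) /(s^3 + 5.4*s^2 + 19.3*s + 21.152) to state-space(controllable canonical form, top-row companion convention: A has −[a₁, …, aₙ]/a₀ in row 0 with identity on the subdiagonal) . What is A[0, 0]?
Reachable canonical form for den = s^3 + 5.4*s^2 + 19.3*s + 21.152: top row of A = -[a₁,a₂,...,aₙ]/a₀, ones on the subdiagonal, zeros elsewhere.
A = [[-5.4, -19.3, -21.152], [1, 0, 0], [0, 1, 0]].
A[0,0] = -5.4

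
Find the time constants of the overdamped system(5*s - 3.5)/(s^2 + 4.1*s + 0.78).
Overdamped: real poles at -3.9, -0.2. τ = -1/pole → τ₁ = 0.2564, τ₂ = 5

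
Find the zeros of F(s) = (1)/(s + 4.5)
Numerator is a nonzero constant (1) → Zeros: none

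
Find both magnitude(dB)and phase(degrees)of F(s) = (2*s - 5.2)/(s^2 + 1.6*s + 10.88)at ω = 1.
Substitute s = j*1: F(j1) = -0.480921 + 0.280311j.
|F| = 20*log₁₀(sqrt(Re²+Im²)) = -5.09 dB.
∠F = atan2(Im, Re) = 149.76°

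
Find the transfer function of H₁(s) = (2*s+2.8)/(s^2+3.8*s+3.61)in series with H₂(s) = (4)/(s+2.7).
Series: H = H₁ · H₂ = (n₁·n₂)/(d₁·d₂).
Num: n₁·n₂ = 8*s + 11.2. Den: d₁·d₂ = s^3 + 6.5*s^2 + 13.87*s + 9.747.
H(s) = (8*s + 11.2)/(s^3 + 6.5*s^2 + 13.87*s + 9.747)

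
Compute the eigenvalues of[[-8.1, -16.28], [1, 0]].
Eigenvalues solve det(λI - A) = 0.
Characteristic polynomial: λ^2 + 8.1*λ + 16.28 = 0.
Factor: (λ + 4.4)(λ + 3.7) = 0.
Roots: -3.7, -4.4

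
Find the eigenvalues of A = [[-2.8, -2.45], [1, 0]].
Eigenvalues solve det(λI - A) = 0.
Characteristic polynomial: λ^2 + 2.8*λ + 2.45 = 0.
Roots: -1.4 + 0.7j, -1.4 - 0.7j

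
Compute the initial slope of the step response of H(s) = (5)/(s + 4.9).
IVT: y'(0⁺) = lim_{s→∞} s²·Y(s) = lim_{s→∞} s·H(s).
deg(num) = 0, deg(den) = 1, relative degree = 1, so s·H(s) → (leading num)/(leading den) = 5/1 = 5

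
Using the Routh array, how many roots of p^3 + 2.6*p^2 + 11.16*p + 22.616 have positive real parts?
Routh array:
p^3: [1, 11.16]; p^2: [2.6, 22.616]; p^1: [2.46154]; p^0: [22.616]
First column: [1, 2.6, 2.46154, 22.616]. Sign changes = RHP roots = 0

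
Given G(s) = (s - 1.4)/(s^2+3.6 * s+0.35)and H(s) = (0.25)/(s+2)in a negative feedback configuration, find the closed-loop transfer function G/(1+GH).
Closed-loop T = G/(1+GH).
Numerator: G_num * H_den = s^2 + 0.6*s - 2.8.
Denominator: G_den * H_den + G_num * H_num = (s^3 + 5.6*s^2 + 7.55*s + 0.7) + (0.25*s - 0.35) = s^3 + 5.6*s^2 + 7.8*s + 0.35.
T(s) = (s^2 + 0.6*s - 2.8)/(s^3 + 5.6*s^2 + 7.8*s + 0.35)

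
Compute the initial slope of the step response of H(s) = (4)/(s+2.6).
IVT: y'(0⁺) = lim_{s→∞} s²·Y(s) = lim_{s→∞} s·H(s).
deg(num) = 0, deg(den) = 1, relative degree = 1, so s·H(s) → (leading num)/(leading den) = 4/1 = 4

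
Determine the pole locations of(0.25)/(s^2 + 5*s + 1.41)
Set denominator = 0: s^2 + 5*s + 1.41 = (s + 0.3)(s + 4.7) = 0 → Poles: -0.3, -4.7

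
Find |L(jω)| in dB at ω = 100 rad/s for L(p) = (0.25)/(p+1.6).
Substitute p = j*100: L(j100) = 3.99898e-05 - 0.00249936j.
|L(j100)| = sqrt(Re² + Im²) = 0.0025.
20*log₁₀(0.0025) = -52.04 dB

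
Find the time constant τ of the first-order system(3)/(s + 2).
First-order system: τ = -1/pole. Pole = -2. τ = -1/(-2) = 0.5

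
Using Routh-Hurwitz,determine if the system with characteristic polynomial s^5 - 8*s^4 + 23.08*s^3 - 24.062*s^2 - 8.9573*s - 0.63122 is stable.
Routh array:
s^5: [1, 23.08, -8.9573]; s^4: [-8, -24.062, -0.63122]; s^3: [20.07225, -9.0362]; s^2: [-27.6635, -0.63122]; s^1: [-9.49421]; s^0: [-0.63122]
First column: [1, -8, 20.07225, -27.6635, -9.49421, -0.63122]. Sign changes = 3.
No, unstable (3 RHP root(s))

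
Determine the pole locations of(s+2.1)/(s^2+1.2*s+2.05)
Set denominator = 0: s^2 + 1.2*s + 2.05 = 0 → Poles: -0.6 + 1.3j, -0.6 - 1.3j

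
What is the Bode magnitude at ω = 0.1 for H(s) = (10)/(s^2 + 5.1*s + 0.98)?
Substitute s = j*0.1: H(j0.1) = 8.0766 - 4.24646j.
|H(j0.1)| = sqrt(Re² + Im²) = 9.125.
20*log₁₀(9.125) = 19.20 dB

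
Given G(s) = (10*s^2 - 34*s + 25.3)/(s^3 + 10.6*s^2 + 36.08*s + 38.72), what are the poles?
Set denominator = 0: s^3 + 10.6*s^2 + 36.08*s + 38.72 = (s + 4.4)(s + 4)(s + 2.2) = 0 → Poles: -2.2, -4, -4.4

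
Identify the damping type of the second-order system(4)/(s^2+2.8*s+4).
Standard form: ωn²/(s²+2ζωn·s+ωn²) gives ωn=2, ζ=0.7.
Underdamped (ζ = 0.7 < 1)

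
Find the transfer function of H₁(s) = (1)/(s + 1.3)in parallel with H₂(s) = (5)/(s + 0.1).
Parallel: H = H₁ + H₂ = (n₁·d₂ + n₂·d₁)/(d₁·d₂).
n₁·d₂ = s + 0.1. n₂·d₁ = 5*s + 6.5. Sum = 6*s + 6.6. d₁·d₂ = s^2 + 1.4*s + 0.13.
H(s) = (6*s + 6.6)/(s^2 + 1.4*s + 0.13)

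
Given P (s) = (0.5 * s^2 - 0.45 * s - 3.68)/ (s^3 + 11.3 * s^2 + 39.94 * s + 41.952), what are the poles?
Set denominator = 0: s^3 + 11.3*s^2 + 39.94*s + 41.952 = (s + 4.6)(s + 1.9)(s + 4.8) = 0 → Poles: -1.9, -4.6, -4.8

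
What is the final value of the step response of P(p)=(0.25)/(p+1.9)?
FVT: lim_{t→∞} y(t) = lim_{p→0} p*Y(p) where Y(p) = P(p)/p.
= lim_{p→0} P(p) = P(0) = num(0)/den(0) = 0.25/1.9 = 0.1316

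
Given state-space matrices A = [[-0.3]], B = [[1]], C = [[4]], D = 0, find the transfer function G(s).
G(s) = C(sI - A)⁻¹B + D.
Characteristic polynomial det(sI - A) = s + 0.3.
Numerator from C·adj(sI-A)·B + D·det(sI-A) = 4.
G(s) = (4)/(s + 0.3)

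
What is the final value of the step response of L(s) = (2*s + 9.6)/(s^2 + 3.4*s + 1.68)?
FVT: lim_{t→∞} y(t) = lim_{s→0} s*Y(s) where Y(s) = L(s)/s.
= lim_{s→0} L(s) = L(0) = num(0)/den(0) = 9.6/1.68 = 5.714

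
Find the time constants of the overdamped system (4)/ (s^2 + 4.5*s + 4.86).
Overdamped: real poles at -2.7, -1.8. τ = -1/pole → τ₁ = 0.3704, τ₂ = 0.5556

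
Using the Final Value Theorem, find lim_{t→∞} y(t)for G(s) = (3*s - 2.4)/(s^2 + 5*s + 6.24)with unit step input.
FVT: lim_{t→∞} y(t) = lim_{s→0} s*Y(s) where Y(s) = G(s)/s.
= lim_{s→0} G(s) = G(0) = num(0)/den(0) = -2.4/6.24 = -0.3846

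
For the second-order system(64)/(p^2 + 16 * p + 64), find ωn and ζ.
Standard form: ωn²/(p²+2ζωn·p+ωn²).
const=64=ωn² → ωn=8, p coeff=16=2ζωn → ζ=1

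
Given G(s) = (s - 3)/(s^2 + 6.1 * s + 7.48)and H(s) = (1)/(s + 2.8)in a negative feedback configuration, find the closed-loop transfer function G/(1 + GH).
Closed-loop T = G/(1+GH).
Numerator: G_num * H_den = s^2 - 0.2*s - 8.4.
Denominator: G_den * H_den + G_num * H_num = (s^3 + 8.9*s^2 + 24.56*s + 20.944) + (s - 3) = s^3 + 8.9*s^2 + 25.56*s + 17.944.
T(s) = (s^2 - 0.2*s - 8.4)/(s^3 + 8.9*s^2 + 25.56*s + 17.944)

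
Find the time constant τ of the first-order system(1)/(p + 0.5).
First-order system: τ = -1/pole. Pole = -0.5. τ = -1/(-0.5) = 2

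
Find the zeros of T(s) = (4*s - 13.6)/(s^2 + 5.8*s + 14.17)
Set numerator = 0: 4*s - 13.6 = 0 → Zeros: 3.4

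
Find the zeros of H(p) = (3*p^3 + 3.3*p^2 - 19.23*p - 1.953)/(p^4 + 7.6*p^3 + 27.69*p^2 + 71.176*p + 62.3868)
Set numerator = 0: 3*p^3 + 3.3*p^2 - 19.23*p - 1.953 = 3*(p + 3.1)(p - 2.1)(p + 0.1) = 0 → Zeros: -0.1, -3.1, 2.1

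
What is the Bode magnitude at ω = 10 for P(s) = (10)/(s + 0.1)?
Substitute s = j*10: P(j10) = 0.009999 - 0.9999j.
|P(j10)| = sqrt(Re² + Im²) = 1.
20*log₁₀(1) = -0.00 dB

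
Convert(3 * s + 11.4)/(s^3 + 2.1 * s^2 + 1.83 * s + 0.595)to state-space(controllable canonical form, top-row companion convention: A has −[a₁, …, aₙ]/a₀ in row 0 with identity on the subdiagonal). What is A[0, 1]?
Reachable canonical form for den = s^3 + 2.1*s^2 + 1.83*s + 0.595: top row of A = -[a₁,a₂,...,aₙ]/a₀, ones on the subdiagonal, zeros elsewhere.
A = [[-2.1, -1.83, -0.595], [1, 0, 0], [0, 1, 0]].
A[0,1] = -1.83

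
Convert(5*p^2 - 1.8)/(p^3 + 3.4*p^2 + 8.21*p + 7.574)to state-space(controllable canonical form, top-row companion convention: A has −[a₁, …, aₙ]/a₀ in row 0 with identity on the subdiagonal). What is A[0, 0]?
Reachable canonical form for den = p^3 + 3.4*p^2 + 8.21*p + 7.574: top row of A = -[a₁,a₂,...,aₙ]/a₀, ones on the subdiagonal, zeros elsewhere.
A = [[-3.4, -8.21, -7.574], [1, 0, 0], [0, 1, 0]].
A[0,0] = -3.4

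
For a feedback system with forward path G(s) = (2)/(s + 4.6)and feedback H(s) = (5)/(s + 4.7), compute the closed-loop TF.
Closed-loop T = G/(1+GH).
Numerator: G_num * H_den = 2*s + 9.4.
Denominator: G_den * H_den + G_num * H_num = (s^2 + 9.3*s + 21.62) + (10) = s^2 + 9.3*s + 31.62.
T(s) = (2*s + 9.4)/(s^2 + 9.3*s + 31.62)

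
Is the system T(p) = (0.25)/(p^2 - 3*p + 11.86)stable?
Denominator: p^2 - 3*p + 11.86. Poles: 1.5 + 3.1j, 1.5 - 3.1j. All Re(p)<0: No (unstable)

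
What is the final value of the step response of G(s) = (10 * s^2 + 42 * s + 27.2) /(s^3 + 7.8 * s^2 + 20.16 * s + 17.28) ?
FVT: lim_{t→∞} y(t) = lim_{s→0} s*Y(s) where Y(s) = G(s)/s.
= lim_{s→0} G(s) = G(0) = num(0)/den(0) = 27.2/17.28 = 1.574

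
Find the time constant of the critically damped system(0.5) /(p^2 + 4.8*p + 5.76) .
Critically damped (ζ = 1): repeated real pole at -2.4, -2.4. τ = -1/pole = 0.4167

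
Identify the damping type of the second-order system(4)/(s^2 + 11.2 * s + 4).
Standard form: ωn²/(s²+2ζωn·s+ωn²) gives ωn=2, ζ=2.8.
Overdamped (ζ = 2.8 > 1)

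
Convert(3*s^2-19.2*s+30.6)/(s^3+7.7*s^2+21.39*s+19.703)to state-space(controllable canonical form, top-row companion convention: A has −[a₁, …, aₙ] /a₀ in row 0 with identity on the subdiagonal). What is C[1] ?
Reachable canonical form: C = numerator coefficients (right-aligned, zero-padded to length n).
num = 3*s^2 - 19.2*s + 30.6, C = [[3, -19.2, 30.6]].
C[1] = -19.2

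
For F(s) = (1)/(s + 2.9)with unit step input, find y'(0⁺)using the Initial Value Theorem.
IVT: y'(0⁺) = lim_{s→∞} s²·Y(s) = lim_{s→∞} s·F(s).
deg(num) = 0, deg(den) = 1, relative degree = 1, so s·F(s) → (leading num)/(leading den) = 1/1 = 1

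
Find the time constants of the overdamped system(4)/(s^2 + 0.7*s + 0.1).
Overdamped: real poles at -0.2, -0.5. τ = -1/pole → τ₁ = 5, τ₂ = 2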